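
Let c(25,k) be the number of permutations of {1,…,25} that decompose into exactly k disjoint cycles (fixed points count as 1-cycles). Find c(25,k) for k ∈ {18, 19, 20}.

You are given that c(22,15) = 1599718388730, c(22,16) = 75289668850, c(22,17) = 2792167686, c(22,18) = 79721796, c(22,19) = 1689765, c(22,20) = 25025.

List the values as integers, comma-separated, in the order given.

i=23: T(23,16)=1599718388730+22·75289668850=3256091103430 | T(23,17)=75289668850+22·2792167686=136717357942 | T(23,18)=2792167686+22·79721796=4546047198 | T(23,19)=79721796+22·1689765=116896626 | T(23,20)=1689765+22·25025=2240315
i=24: T(24,17)=3256091103430+23·136717357942=6400590336096 | T(24,18)=136717357942+23·4546047198=241276443496 | T(24,19)=4546047198+23·116896626=7234669596 | T(24,20)=116896626+23·2240315=168423871
i=25: T(25,18)=6400590336096+24·241276443496=12191224980000 | T(25,19)=241276443496+24·7234669596=414908513800 | T(25,20)=7234669596+24·168423871=11276842500
Read c(25,18) = 12191224980000, c(25,19) = 414908513800, c(25,20) = 11276842500.

12191224980000, 414908513800, 11276842500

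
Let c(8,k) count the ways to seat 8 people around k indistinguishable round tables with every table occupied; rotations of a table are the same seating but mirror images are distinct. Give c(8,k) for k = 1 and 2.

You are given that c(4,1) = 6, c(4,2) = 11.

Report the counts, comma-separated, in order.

5040, 13068

[5] T[5,1]:4*6+0=24 · T[5,2]:4*11+6=50
[6] T[6,1]:5*24+0=120 · T[6,2]:5*50+24=274
[7] T[7,1]:6*120+0=720 · T[7,2]:6*274+120=1764
[8] T[8,1]:7*720+0=5040 · T[8,2]:7*1764+720=13068
Read c(8,1) = 5040, c(8,2) = 13068.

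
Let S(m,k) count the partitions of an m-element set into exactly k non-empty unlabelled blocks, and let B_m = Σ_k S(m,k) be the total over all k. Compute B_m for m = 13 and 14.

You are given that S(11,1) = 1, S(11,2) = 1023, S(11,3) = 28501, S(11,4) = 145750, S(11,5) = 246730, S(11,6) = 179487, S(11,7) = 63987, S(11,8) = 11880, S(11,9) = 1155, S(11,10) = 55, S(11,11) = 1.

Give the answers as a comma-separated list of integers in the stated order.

i=12: T(12,1)=0+1·1=1 | T(12,2)=1+2·1023=2047 | T(12,3)=1023+3·28501=86526 | T(12,4)=28501+4·145750=611501 | T(12,5)=145750+5·246730=1379400 | T(12,6)=246730+6·179487=1323652 | T(12,7)=179487+7·63987=627396 | T(12,8)=63987+8·11880=159027 | T(12,9)=11880+9·1155=22275 | T(12,10)=1155+10·55=1705 | T(12,11)=55+11·1=66 | T(12,12)=1+12·0=1
i=13: T(13,1)=0+1·1=1 | T(13,2)=1+2·2047=4095 | T(13,3)=2047+3·86526=261625 | T(13,4)=86526+4·611501=2532530 | T(13,5)=611501+5·1379400=7508501 | T(13,6)=1379400+6·1323652=9321312 | T(13,7)=1323652+7·627396=5715424 | T(13,8)=627396+8·159027=1899612 | T(13,9)=159027+9·22275=359502 | T(13,10)=22275+10·1705=39325 | T(13,11)=1705+11·66=2431 | T(13,12)=66+12·1=78 | T(13,13)=1+13·0=1
i=14: T(14,1)=0+1·1=1 | T(14,2)=1+2·4095=8191 | T(14,3)=4095+3·261625=788970 | T(14,4)=261625+4·2532530=10391745 | T(14,5)=2532530+5·7508501=40075035 | T(14,6)=7508501+6·9321312=63436373 | T(14,7)=9321312+7·5715424=49329280 | T(14,8)=5715424+8·1899612=20912320 | T(14,9)=1899612+9·359502=5135130 | T(14,10)=359502+10·39325=752752 | T(14,11)=39325+11·2431=66066 | T(14,12)=2431+12·78=3367 | T(14,13)=78+13·1=91 | T(14,14)=1+14·0=1
B_13 = ΣS(13,k) = 1+4095+261625+2532530+7508501+9321312+5715424+1899612+359502+39325+2431+78+1 = 27644437
B_14 = ΣS(14,k) = 1+8191+788970+10391745+40075035+63436373+49329280+20912320+5135130+752752+66066+3367+91+1 = 190899322

27644437, 190899322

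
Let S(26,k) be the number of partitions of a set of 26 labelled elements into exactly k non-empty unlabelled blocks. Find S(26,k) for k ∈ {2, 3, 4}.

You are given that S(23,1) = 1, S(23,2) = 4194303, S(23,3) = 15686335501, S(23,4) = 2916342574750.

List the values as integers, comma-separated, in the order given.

[24] T[24,1]:1*1+0=1 · T[24,2]:2*4194303+1=8388607 · T[24,3]:3*15686335501+4194303=47063200806 · T[24,4]:4*2916342574750+15686335501=11681056634501
[25] T[25,1]:1*1+0=1 · T[25,2]:2*8388607+1=16777215 · T[25,3]:3*47063200806+8388607=141197991025 · T[25,4]:4*11681056634501+47063200806=46771289738810
[26] T[26,2]:2*16777215+1=33554431 · T[26,3]:3*141197991025+16777215=423610750290 · T[26,4]:4*46771289738810+141197991025=187226356946265
Read S(26,2) = 33554431, S(26,3) = 423610750290, S(26,4) = 187226356946265.

33554431, 423610750290, 187226356946265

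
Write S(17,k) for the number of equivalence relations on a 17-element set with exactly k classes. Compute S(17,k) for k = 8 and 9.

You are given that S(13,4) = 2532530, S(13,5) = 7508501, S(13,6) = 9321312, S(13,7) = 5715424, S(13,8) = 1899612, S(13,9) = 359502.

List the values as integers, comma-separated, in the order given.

20415995028, 9528822303

[14] T[14,5]:5*7508501+2532530=40075035 · T[14,6]:6*9321312+7508501=63436373 · T[14,7]:7*5715424+9321312=49329280 · T[14,8]:8*1899612+5715424=20912320 · T[14,9]:9*359502+1899612=5135130
[15] T[15,6]:6*63436373+40075035=420693273 · T[15,7]:7*49329280+63436373=408741333 · T[15,8]:8*20912320+49329280=216627840 · T[15,9]:9*5135130+20912320=67128490
[16] T[16,7]:7*408741333+420693273=3281882604 · T[16,8]:8*216627840+408741333=2141764053 · T[16,9]:9*67128490+216627840=820784250
[17] T[17,8]:8*2141764053+3281882604=20415995028 · T[17,9]:9*820784250+2141764053=9528822303
Read S(17,8) = 20415995028, S(17,9) = 9528822303.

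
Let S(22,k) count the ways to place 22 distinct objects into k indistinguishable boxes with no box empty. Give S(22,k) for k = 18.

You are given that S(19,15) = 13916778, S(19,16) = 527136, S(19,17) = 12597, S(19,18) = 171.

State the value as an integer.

53374629

r20: T_20,16=16×527136+13916778=22350954; T_20,17=17×12597+527136=741285; T_20,18=18×171+12597=15675
r21: T_21,17=17×741285+22350954=34952799; T_21,18=18×15675+741285=1023435
r22: T_22,18=18×1023435+34952799=53374629
Read S(22,18) = 53374629.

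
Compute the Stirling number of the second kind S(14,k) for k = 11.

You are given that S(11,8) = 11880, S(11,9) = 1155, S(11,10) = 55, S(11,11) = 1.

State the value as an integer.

66066

[12] T[12,9]:9*1155+11880=22275 · T[12,10]:10*55+1155=1705 · T[12,11]:11*1+55=66
[13] T[13,10]:10*1705+22275=39325 · T[13,11]:11*66+1705=2431
[14] T[14,11]:11*2431+39325=66066
Read S(14,11) = 66066.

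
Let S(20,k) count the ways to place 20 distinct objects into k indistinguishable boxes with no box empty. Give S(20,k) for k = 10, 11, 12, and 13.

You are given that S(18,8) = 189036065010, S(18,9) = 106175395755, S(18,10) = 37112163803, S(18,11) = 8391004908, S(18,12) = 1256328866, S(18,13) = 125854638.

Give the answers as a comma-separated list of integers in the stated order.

@19  (19,9):106175395755·9+189036065010→1144614626805, (19,10):37112163803·10+106175395755→477297033785, (19,11):8391004908·11+37112163803→129413217791, (19,12):1256328866·12+8391004908→23466951300, (19,13):125854638·13+1256328866→2892439160
@20  (20,10):477297033785·10+1144614626805→5917584964655, (20,11):129413217791·11+477297033785→1900842429486, (20,12):23466951300·12+129413217791→411016633391, (20,13):2892439160·13+23466951300→61068660380
Read S(20,10) = 5917584964655, S(20,11) = 1900842429486, S(20,12) = 411016633391, S(20,13) = 61068660380.

5917584964655, 1900842429486, 411016633391, 61068660380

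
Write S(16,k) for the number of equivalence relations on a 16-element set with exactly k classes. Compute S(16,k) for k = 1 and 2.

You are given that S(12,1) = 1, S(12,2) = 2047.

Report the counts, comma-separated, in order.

i=13: T(13,1)=0+1·1=1 | T(13,2)=1+2·2047=4095
i=14: T(14,1)=0+1·1=1 | T(14,2)=1+2·4095=8191
i=15: T(15,1)=0+1·1=1 | T(15,2)=1+2·8191=16383
i=16: T(16,1)=0+1·1=1 | T(16,2)=1+2·16383=32767
Read S(16,1) = 1, S(16,2) = 32767.

1, 32767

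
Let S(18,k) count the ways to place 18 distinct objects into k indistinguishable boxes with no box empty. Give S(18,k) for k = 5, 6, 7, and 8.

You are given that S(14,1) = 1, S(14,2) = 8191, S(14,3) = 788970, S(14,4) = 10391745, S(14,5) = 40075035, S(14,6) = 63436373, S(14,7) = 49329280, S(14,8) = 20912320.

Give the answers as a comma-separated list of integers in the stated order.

28958095545, 110687251039, 197462483400, 189036065010

i=15: T(15,2)=1+2·8191=16383 | T(15,3)=8191+3·788970=2375101 | T(15,4)=788970+4·10391745=42355950 | T(15,5)=10391745+5·40075035=210766920 | T(15,6)=40075035+6·63436373=420693273 | T(15,7)=63436373+7·49329280=408741333 | T(15,8)=49329280+8·20912320=216627840
i=16: T(16,3)=16383+3·2375101=7141686 | T(16,4)=2375101+4·42355950=171798901 | T(16,5)=42355950+5·210766920=1096190550 | T(16,6)=210766920+6·420693273=2734926558 | T(16,7)=420693273+7·408741333=3281882604 | T(16,8)=408741333+8·216627840=2141764053
i=17: T(17,4)=7141686+4·171798901=694337290 | T(17,5)=171798901+5·1096190550=5652751651 | T(17,6)=1096190550+6·2734926558=17505749898 | T(17,7)=2734926558+7·3281882604=25708104786 | T(17,8)=3281882604+8·2141764053=20415995028
i=18: T(18,5)=694337290+5·5652751651=28958095545 | T(18,6)=5652751651+6·17505749898=110687251039 | T(18,7)=17505749898+7·25708104786=197462483400 | T(18,8)=25708104786+8·20415995028=189036065010
Read S(18,5) = 28958095545, S(18,6) = 110687251039, S(18,7) = 197462483400, S(18,8) = 189036065010.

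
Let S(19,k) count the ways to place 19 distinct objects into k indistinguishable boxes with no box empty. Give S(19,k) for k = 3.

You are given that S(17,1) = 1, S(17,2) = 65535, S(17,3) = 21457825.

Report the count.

193448101

[18] T[18,2]:2*65535+1=131071 · T[18,3]:3*21457825+65535=64439010
[19] T[19,3]:3*64439010+131071=193448101
Read S(19,3) = 193448101.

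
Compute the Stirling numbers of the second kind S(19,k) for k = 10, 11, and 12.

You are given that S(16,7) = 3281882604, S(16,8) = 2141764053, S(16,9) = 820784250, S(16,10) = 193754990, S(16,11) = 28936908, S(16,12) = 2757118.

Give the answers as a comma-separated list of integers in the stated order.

[17] T[17,8]:8*2141764053+3281882604=20415995028 · T[17,9]:9*820784250+2141764053=9528822303 · T[17,10]:10*193754990+820784250=2758334150 · T[17,11]:11*28936908+193754990=512060978 · T[17,12]:12*2757118+28936908=62022324
[18] T[18,9]:9*9528822303+20415995028=106175395755 · T[18,10]:10*2758334150+9528822303=37112163803 · T[18,11]:11*512060978+2758334150=8391004908 · T[18,12]:12*62022324+512060978=1256328866
[19] T[19,10]:10*37112163803+106175395755=477297033785 · T[19,11]:11*8391004908+37112163803=129413217791 · T[19,12]:12*1256328866+8391004908=23466951300
Read S(19,10) = 477297033785, S(19,11) = 129413217791, S(19,12) = 23466951300.

477297033785, 129413217791, 23466951300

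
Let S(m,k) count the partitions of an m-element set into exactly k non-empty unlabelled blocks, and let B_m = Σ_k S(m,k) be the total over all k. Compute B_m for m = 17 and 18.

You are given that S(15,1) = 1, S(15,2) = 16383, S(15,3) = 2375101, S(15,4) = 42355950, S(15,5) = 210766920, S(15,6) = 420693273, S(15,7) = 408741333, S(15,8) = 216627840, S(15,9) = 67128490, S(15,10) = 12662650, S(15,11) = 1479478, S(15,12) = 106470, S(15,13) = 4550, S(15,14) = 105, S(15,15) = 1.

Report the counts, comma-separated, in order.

82864869804, 682076806159

[16] T[16,1]:1*1+0=1 · T[16,2]:2*16383+1=32767 · T[16,3]:3*2375101+16383=7141686 · T[16,4]:4*42355950+2375101=171798901 · T[16,5]:5*210766920+42355950=1096190550 · T[16,6]:6*420693273+210766920=2734926558 · T[16,7]:7*408741333+420693273=3281882604 · T[16,8]:8*216627840+408741333=2141764053 · T[16,9]:9*67128490+216627840=820784250 · T[16,10]:10*12662650+67128490=193754990 · T[16,11]:11*1479478+12662650=28936908 · T[16,12]:12*106470+1479478=2757118 · T[16,13]:13*4550+106470=165620 · T[16,14]:14*105+4550=6020 · T[16,15]:15*1+105=120 · T[16,16]:16*0+1=1
[17] T[17,1]:1*1+0=1 · T[17,2]:2*32767+1=65535 · T[17,3]:3*7141686+32767=21457825 · T[17,4]:4*171798901+7141686=694337290 · T[17,5]:5*1096190550+171798901=5652751651 · T[17,6]:6*2734926558+1096190550=17505749898 · T[17,7]:7*3281882604+2734926558=25708104786 · T[17,8]:8*2141764053+3281882604=20415995028 · T[17,9]:9*820784250+2141764053=9528822303 · T[17,10]:10*193754990+820784250=2758334150 · T[17,11]:11*28936908+193754990=512060978 · T[17,12]:12*2757118+28936908=62022324 · T[17,13]:13*165620+2757118=4910178 · T[17,14]:14*6020+165620=249900 · T[17,15]:15*120+6020=7820 · T[17,16]:16*1+120=136 · T[17,17]:17*0+1=1
[18] T[18,1]:1*1+0=1 · T[18,2]:2*65535+1=131071 · T[18,3]:3*21457825+65535=64439010 · T[18,4]:4*694337290+21457825=2798806985 · T[18,5]:5*5652751651+694337290=28958095545 · T[18,6]:6*17505749898+5652751651=110687251039 · T[18,7]:7*25708104786+17505749898=197462483400 · T[18,8]:8*20415995028+25708104786=189036065010 · T[18,9]:9*9528822303+20415995028=106175395755 · T[18,10]:10*2758334150+9528822303=37112163803 · T[18,11]:11*512060978+2758334150=8391004908 · T[18,12]:12*62022324+512060978=1256328866 · T[18,13]:13*4910178+62022324=125854638 · T[18,14]:14*249900+4910178=8408778 · T[18,15]:15*7820+249900=367200 · T[18,16]:16*136+7820=9996 · T[18,17]:17*1+136=153 · T[18,18]:18*0+1=1
B_17 = ΣS(17,k) = 1+65535+21457825+694337290+5652751651+17505749898+25708104786+20415995028+9528822303+2758334150+512060978+62022324+4910178+249900+7820+136+1 = 82864869804
B_18 = ΣS(18,k) = 1+131071+64439010+2798806985+28958095545+110687251039+197462483400+189036065010+106175395755+37112163803+8391004908+1256328866+125854638+8408778+367200+9996+153+1 = 682076806159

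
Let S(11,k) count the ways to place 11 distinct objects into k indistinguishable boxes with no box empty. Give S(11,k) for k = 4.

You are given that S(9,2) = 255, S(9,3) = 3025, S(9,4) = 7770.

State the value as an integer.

145750

r10: T_10,3=3×3025+255=9330; T_10,4=4×7770+3025=34105
r11: T_11,4=4×34105+9330=145750
Read S(11,4) = 145750.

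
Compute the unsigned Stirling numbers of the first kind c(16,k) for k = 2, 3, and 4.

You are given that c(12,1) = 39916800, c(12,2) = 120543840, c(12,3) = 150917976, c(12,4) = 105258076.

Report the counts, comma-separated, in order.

4339163001600, 6165817614720, 5056995703824

r13: T_13,1=12×39916800+0=479001600; T_13,2=12×120543840+39916800=1486442880; T_13,3=12×150917976+120543840=1931559552; T_13,4=12×105258076+150917976=1414014888
r14: T_14,1=13×479001600+0=6227020800; T_14,2=13×1486442880+479001600=19802759040; T_14,3=13×1931559552+1486442880=26596717056; T_14,4=13×1414014888+1931559552=20313753096
r15: T_15,1=14×6227020800+0=87178291200; T_15,2=14×19802759040+6227020800=283465647360; T_15,3=14×26596717056+19802759040=392156797824; T_15,4=14×20313753096+26596717056=310989260400
r16: T_16,2=15×283465647360+87178291200=4339163001600; T_16,3=15×392156797824+283465647360=6165817614720; T_16,4=15×310989260400+392156797824=5056995703824
Read c(16,2) = 4339163001600, c(16,3) = 6165817614720, c(16,4) = 5056995703824.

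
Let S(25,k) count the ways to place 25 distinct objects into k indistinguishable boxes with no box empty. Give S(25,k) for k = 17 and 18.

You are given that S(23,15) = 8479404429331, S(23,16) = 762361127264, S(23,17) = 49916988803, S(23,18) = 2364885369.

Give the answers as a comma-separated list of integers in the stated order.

[24] T[24,16]:16*762361127264+8479404429331=20677182465555 · T[24,17]:17*49916988803+762361127264=1610949936915 · T[24,18]:18*2364885369+49916988803=92484925445
[25] T[25,17]:17*1610949936915+20677182465555=48063331393110 · T[25,18]:18*92484925445+1610949936915=3275678594925
Read S(25,17) = 48063331393110, S(25,18) = 3275678594925.

48063331393110, 3275678594925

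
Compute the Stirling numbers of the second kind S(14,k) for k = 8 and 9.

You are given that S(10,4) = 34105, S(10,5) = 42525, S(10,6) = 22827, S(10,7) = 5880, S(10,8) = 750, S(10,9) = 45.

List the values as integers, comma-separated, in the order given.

@11  (11,5):42525·5+34105→246730, (11,6):22827·6+42525→179487, (11,7):5880·7+22827→63987, (11,8):750·8+5880→11880, (11,9):45·9+750→1155
@12  (12,6):179487·6+246730→1323652, (12,7):63987·7+179487→627396, (12,8):11880·8+63987→159027, (12,9):1155·9+11880→22275
@13  (13,7):627396·7+1323652→5715424, (13,8):159027·8+627396→1899612, (13,9):22275·9+159027→359502
@14  (14,8):1899612·8+5715424→20912320, (14,9):359502·9+1899612→5135130
Read S(14,8) = 20912320, S(14,9) = 5135130.

20912320, 5135130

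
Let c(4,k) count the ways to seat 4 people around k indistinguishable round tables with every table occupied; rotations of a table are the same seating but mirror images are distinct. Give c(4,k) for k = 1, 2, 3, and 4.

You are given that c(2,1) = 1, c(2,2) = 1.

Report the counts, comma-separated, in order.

6, 11, 6, 1

row 3: T[3][1]=2·1+0=2  T[3][2]=2·1+1=3  T[3][3]=2·0+1=1
row 4: T[4][1]=3·2+0=6  T[4][2]=3·3+2=11  T[4][3]=3·1+3=6  T[4][4]=3·0+1=1
Read c(4,1) = 6, c(4,2) = 11, c(4,3) = 6, c(4,4) = 1.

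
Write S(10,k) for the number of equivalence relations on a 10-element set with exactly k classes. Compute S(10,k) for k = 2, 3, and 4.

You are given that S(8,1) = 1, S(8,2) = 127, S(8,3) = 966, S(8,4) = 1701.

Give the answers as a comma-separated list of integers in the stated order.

511, 9330, 34105

i=9: T(9,1)=0+1·1=1 | T(9,2)=1+2·127=255 | T(9,3)=127+3·966=3025 | T(9,4)=966+4·1701=7770
i=10: T(10,2)=1+2·255=511 | T(10,3)=255+3·3025=9330 | T(10,4)=3025+4·7770=34105
Read S(10,2) = 511, S(10,3) = 9330, S(10,4) = 34105.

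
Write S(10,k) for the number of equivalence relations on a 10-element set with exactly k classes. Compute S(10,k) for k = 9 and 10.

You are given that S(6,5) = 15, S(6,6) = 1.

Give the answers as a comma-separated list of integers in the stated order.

i=7: T(7,6)=15+6·1=21 | T(7,7)=1+7·0=1
i=8: T(8,7)=21+7·1=28 | T(8,8)=1+8·0=1
i=9: T(9,8)=28+8·1=36 | T(9,9)=1+9·0=1
i=10: T(10,9)=36+9·1=45 | T(10,10)=1+10·0=1
Read S(10,9) = 45, S(10,10) = 1.

45, 1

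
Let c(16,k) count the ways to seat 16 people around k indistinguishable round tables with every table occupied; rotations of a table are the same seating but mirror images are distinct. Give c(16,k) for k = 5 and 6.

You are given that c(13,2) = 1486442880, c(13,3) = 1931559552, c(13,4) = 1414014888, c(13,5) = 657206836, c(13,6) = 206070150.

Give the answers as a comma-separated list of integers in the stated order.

[14] T[14,3]:13*1931559552+1486442880=26596717056 · T[14,4]:13*1414014888+1931559552=20313753096 · T[14,5]:13*657206836+1414014888=9957703756 · T[14,6]:13*206070150+657206836=3336118786
[15] T[15,4]:14*20313753096+26596717056=310989260400 · T[15,5]:14*9957703756+20313753096=159721605680 · T[15,6]:14*3336118786+9957703756=56663366760
[16] T[16,5]:15*159721605680+310989260400=2706813345600 · T[16,6]:15*56663366760+159721605680=1009672107080
Read c(16,5) = 2706813345600, c(16,6) = 1009672107080.

2706813345600, 1009672107080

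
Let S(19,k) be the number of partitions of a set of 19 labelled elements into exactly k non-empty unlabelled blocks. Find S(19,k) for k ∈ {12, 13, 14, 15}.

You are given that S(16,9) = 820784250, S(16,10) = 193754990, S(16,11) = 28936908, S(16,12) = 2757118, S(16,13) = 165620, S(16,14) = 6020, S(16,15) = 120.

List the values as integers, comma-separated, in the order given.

23466951300, 2892439160, 243577530, 13916778

i=17: T(17,10)=820784250+10·193754990=2758334150 | T(17,11)=193754990+11·28936908=512060978 | T(17,12)=28936908+12·2757118=62022324 | T(17,13)=2757118+13·165620=4910178 | T(17,14)=165620+14·6020=249900 | T(17,15)=6020+15·120=7820
i=18: T(18,11)=2758334150+11·512060978=8391004908 | T(18,12)=512060978+12·62022324=1256328866 | T(18,13)=62022324+13·4910178=125854638 | T(18,14)=4910178+14·249900=8408778 | T(18,15)=249900+15·7820=367200
i=19: T(19,12)=8391004908+12·1256328866=23466951300 | T(19,13)=1256328866+13·125854638=2892439160 | T(19,14)=125854638+14·8408778=243577530 | T(19,15)=8408778+15·367200=13916778
Read S(19,12) = 23466951300, S(19,13) = 2892439160, S(19,14) = 243577530, S(19,15) = 13916778.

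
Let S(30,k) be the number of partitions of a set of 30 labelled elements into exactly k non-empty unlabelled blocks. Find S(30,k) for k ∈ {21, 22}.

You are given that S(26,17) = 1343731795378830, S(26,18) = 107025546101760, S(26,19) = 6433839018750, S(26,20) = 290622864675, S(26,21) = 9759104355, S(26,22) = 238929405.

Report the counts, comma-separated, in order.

i=27: T(27,18)=1343731795378830+18·107025546101760=3270191625210510 | T(27,19)=107025546101760+19·6433839018750=229268487458010 | T(27,20)=6433839018750+20·290622864675=12246296312250 | T(27,21)=290622864675+21·9759104355=495564056130 | T(27,22)=9759104355+22·238929405=15015551265
i=28: T(28,19)=3270191625210510+19·229268487458010=7626292886912700 | T(28,20)=229268487458010+20·12246296312250=474194413703010 | T(28,21)=12246296312250+21·495564056130=22653141490980 | T(28,22)=495564056130+22·15015551265=825906183960
i=29: T(29,20)=7626292886912700+20·474194413703010=17110181160972900 | T(29,21)=474194413703010+21·22653141490980=949910385013590 | T(29,22)=22653141490980+22·825906183960=40823077538100
i=30: T(30,21)=17110181160972900+21·949910385013590=37058299246258290 | T(30,22)=949910385013590+22·40823077538100=1848018090851790
Read S(30,21) = 37058299246258290, S(30,22) = 1848018090851790.

37058299246258290, 1848018090851790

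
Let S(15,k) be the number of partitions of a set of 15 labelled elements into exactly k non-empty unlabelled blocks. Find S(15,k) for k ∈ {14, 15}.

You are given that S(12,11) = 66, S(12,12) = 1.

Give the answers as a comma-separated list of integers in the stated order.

row 13: T[13][12]=12·1+66=78  T[13][13]=13·0+1=1
row 14: T[14][13]=13·1+78=91  T[14][14]=14·0+1=1
row 15: T[15][14]=14·1+91=105  T[15][15]=15·0+1=1
Read S(15,14) = 105, S(15,15) = 1.

105, 1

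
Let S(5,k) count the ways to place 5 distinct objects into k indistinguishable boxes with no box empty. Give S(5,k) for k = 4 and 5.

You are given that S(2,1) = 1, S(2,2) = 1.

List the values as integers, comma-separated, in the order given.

row 3: T[3][2]=2·1+1=3  T[3][3]=3·0+1=1
row 4: T[4][3]=3·1+3=6  T[4][4]=4·0+1=1
row 5: T[5][4]=4·1+6=10  T[5][5]=5·0+1=1
Read S(5,4) = 10, S(5,5) = 1.

10, 1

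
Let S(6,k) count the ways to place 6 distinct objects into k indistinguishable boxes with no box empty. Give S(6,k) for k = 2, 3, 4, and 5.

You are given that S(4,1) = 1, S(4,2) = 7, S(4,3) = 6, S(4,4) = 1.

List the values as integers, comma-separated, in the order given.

row 5: T[5][1]=1·1+0=1  T[5][2]=2·7+1=15  T[5][3]=3·6+7=25  T[5][4]=4·1+6=10  T[5][5]=5·0+1=1
row 6: T[6][2]=2·15+1=31  T[6][3]=3·25+15=90  T[6][4]=4·10+25=65  T[6][5]=5·1+10=15
Read S(6,2) = 31, S(6,3) = 90, S(6,4) = 65, S(6,5) = 15.

31, 90, 65, 15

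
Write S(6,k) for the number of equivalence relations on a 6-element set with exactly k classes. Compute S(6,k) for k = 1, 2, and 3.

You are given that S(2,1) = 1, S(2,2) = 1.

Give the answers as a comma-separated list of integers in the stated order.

i=3: T(3,1)=0+1·1=1 | T(3,2)=1+2·1=3 | T(3,3)=1+3·0=1
i=4: T(4,1)=0+1·1=1 | T(4,2)=1+2·3=7 | T(4,3)=3+3·1=6
i=5: T(5,1)=0+1·1=1 | T(5,2)=1+2·7=15 | T(5,3)=7+3·6=25
i=6: T(6,1)=0+1·1=1 | T(6,2)=1+2·15=31 | T(6,3)=15+3·25=90
Read S(6,1) = 1, S(6,2) = 31, S(6,3) = 90.

1, 31, 90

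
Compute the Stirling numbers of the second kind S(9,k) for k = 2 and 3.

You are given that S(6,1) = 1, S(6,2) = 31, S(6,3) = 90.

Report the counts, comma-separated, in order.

255, 3025

i=7: T(7,1)=0+1·1=1 | T(7,2)=1+2·31=63 | T(7,3)=31+3·90=301
i=8: T(8,1)=0+1·1=1 | T(8,2)=1+2·63=127 | T(8,3)=63+3·301=966
i=9: T(9,2)=1+2·127=255 | T(9,3)=127+3·966=3025
Read S(9,2) = 255, S(9,3) = 3025.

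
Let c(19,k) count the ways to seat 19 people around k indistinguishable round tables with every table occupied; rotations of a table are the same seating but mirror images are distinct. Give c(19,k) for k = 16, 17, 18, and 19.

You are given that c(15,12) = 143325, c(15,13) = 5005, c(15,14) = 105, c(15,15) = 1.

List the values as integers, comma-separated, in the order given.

[16] T[16,13]:15*5005+143325=218400 · T[16,14]:15*105+5005=6580 · T[16,15]:15*1+105=120 · T[16,16]:15*0+1=1
[17] T[17,14]:16*6580+218400=323680 · T[17,15]:16*120+6580=8500 · T[17,16]:16*1+120=136 · T[17,17]:16*0+1=1
[18] T[18,15]:17*8500+323680=468180 · T[18,16]:17*136+8500=10812 · T[18,17]:17*1+136=153 · T[18,18]:17*0+1=1
[19] T[19,16]:18*10812+468180=662796 · T[19,17]:18*153+10812=13566 · T[19,18]:18*1+153=171 · T[19,19]:18*0+1=1
Read c(19,16) = 662796, c(19,17) = 13566, c(19,18) = 171, c(19,19) = 1.

662796, 13566, 171, 1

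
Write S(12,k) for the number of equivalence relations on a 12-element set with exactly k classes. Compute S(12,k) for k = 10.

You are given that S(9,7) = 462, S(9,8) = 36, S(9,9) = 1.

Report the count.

1705

@10  (10,8):36·8+462→750, (10,9):1·9+36→45, (10,10):0·10+1→1
@11  (11,9):45·9+750→1155, (11,10):1·10+45→55
@12  (12,10):55·10+1155→1705
Read S(12,10) = 1705.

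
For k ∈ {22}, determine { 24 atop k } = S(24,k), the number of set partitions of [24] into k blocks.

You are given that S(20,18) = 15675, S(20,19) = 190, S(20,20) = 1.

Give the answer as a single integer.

i=21: T(21,19)=15675+19·190=19285 | T(21,20)=190+20·1=210 | T(21,21)=1+21·0=1
i=22: T(22,20)=19285+20·210=23485 | T(22,21)=210+21·1=231 | T(22,22)=1+22·0=1
i=23: T(23,21)=23485+21·231=28336 | T(23,22)=231+22·1=253
i=24: T(24,22)=28336+22·253=33902
Read S(24,22) = 33902.

33902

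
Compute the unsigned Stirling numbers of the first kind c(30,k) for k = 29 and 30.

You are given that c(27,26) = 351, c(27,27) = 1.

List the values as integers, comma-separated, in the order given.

@28  (28,27):1·27+351→378, (28,28):0·27+1→1
@29  (29,28):1·28+378→406, (29,29):0·28+1→1
@30  (30,29):1·29+406→435, (30,30):0·29+1→1
Read c(30,29) = 435, c(30,30) = 1.

435, 1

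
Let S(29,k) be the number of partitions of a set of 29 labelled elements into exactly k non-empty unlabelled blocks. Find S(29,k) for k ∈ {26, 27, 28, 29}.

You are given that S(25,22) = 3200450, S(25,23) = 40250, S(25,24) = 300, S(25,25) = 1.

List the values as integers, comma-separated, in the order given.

i=26: T(26,23)=3200450+23·40250=4126200 | T(26,24)=40250+24·300=47450 | T(26,25)=300+25·1=325 | T(26,26)=1+26·0=1
i=27: T(27,24)=4126200+24·47450=5265000 | T(27,25)=47450+25·325=55575 | T(27,26)=325+26·1=351 | T(27,27)=1+27·0=1
i=28: T(28,25)=5265000+25·55575=6654375 | T(28,26)=55575+26·351=64701 | T(28,27)=351+27·1=378 | T(28,28)=1+28·0=1
i=29: T(29,26)=6654375+26·64701=8336601 | T(29,27)=64701+27·378=74907 | T(29,28)=378+28·1=406 | T(29,29)=1+29·0=1
Read S(29,26) = 8336601, S(29,27) = 74907, S(29,28) = 406, S(29,29) = 1.

8336601, 74907, 406, 1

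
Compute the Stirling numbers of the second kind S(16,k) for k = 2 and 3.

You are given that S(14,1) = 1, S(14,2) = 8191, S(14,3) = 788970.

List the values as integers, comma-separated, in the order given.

32767, 7141686

row 15: T[15][1]=1·1+0=1  T[15][2]=2·8191+1=16383  T[15][3]=3·788970+8191=2375101
row 16: T[16][2]=2·16383+1=32767  T[16][3]=3·2375101+16383=7141686
Read S(16,2) = 32767, S(16,3) = 7141686.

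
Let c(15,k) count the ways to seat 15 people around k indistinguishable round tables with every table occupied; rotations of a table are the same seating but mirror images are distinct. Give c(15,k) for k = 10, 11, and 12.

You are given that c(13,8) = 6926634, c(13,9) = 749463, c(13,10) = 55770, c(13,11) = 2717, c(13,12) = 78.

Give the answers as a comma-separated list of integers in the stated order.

37312275, 2749747, 143325

r14: T_14,9=13×749463+6926634=16669653; T_14,10=13×55770+749463=1474473; T_14,11=13×2717+55770=91091; T_14,12=13×78+2717=3731
r15: T_15,10=14×1474473+16669653=37312275; T_15,11=14×91091+1474473=2749747; T_15,12=14×3731+91091=143325
Read c(15,10) = 37312275, c(15,11) = 2749747, c(15,12) = 143325.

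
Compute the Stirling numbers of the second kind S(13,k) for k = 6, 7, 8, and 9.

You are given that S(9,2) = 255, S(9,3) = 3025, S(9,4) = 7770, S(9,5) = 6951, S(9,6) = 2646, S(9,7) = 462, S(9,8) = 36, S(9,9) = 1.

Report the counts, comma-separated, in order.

9321312, 5715424, 1899612, 359502

r10: T_10,3=3×3025+255=9330; T_10,4=4×7770+3025=34105; T_10,5=5×6951+7770=42525; T_10,6=6×2646+6951=22827; T_10,7=7×462+2646=5880; T_10,8=8×36+462=750; T_10,9=9×1+36=45
r11: T_11,4=4×34105+9330=145750; T_11,5=5×42525+34105=246730; T_11,6=6×22827+42525=179487; T_11,7=7×5880+22827=63987; T_11,8=8×750+5880=11880; T_11,9=9×45+750=1155
r12: T_12,5=5×246730+145750=1379400; T_12,6=6×179487+246730=1323652; T_12,7=7×63987+179487=627396; T_12,8=8×11880+63987=159027; T_12,9=9×1155+11880=22275
r13: T_13,6=6×1323652+1379400=9321312; T_13,7=7×627396+1323652=5715424; T_13,8=8×159027+627396=1899612; T_13,9=9×22275+159027=359502
Read S(13,6) = 9321312, S(13,7) = 5715424, S(13,8) = 1899612, S(13,9) = 359502.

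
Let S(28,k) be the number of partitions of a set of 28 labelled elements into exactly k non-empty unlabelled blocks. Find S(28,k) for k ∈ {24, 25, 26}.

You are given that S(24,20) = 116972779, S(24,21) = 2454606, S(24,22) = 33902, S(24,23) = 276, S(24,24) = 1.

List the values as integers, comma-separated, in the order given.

460192005, 6654375, 64701

[25] T[25,21]:21*2454606+116972779=168519505 · T[25,22]:22*33902+2454606=3200450 · T[25,23]:23*276+33902=40250 · T[25,24]:24*1+276=300 · T[25,25]:25*0+1=1
[26] T[26,22]:22*3200450+168519505=238929405 · T[26,23]:23*40250+3200450=4126200 · T[26,24]:24*300+40250=47450 · T[26,25]:25*1+300=325 · T[26,26]:26*0+1=1
[27] T[27,23]:23*4126200+238929405=333832005 · T[27,24]:24*47450+4126200=5265000 · T[27,25]:25*325+47450=55575 · T[27,26]:26*1+325=351
[28] T[28,24]:24*5265000+333832005=460192005 · T[28,25]:25*55575+5265000=6654375 · T[28,26]:26*351+55575=64701
Read S(28,24) = 460192005, S(28,25) = 6654375, S(28,26) = 64701.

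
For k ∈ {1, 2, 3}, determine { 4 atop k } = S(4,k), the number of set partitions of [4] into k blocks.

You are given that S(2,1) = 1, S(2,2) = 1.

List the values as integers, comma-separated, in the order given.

i=3: T(3,1)=0+1·1=1 | T(3,2)=1+2·1=3 | T(3,3)=1+3·0=1
i=4: T(4,1)=0+1·1=1 | T(4,2)=1+2·3=7 | T(4,3)=3+3·1=6
Read S(4,1) = 1, S(4,2) = 7, S(4,3) = 6.

1, 7, 6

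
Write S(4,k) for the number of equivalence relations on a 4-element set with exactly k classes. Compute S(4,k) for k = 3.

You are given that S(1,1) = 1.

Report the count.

[2] T[2,1]:1*1+0=1 · T[2,2]:2*0+1=1
[3] T[3,2]:2*1+1=3 · T[3,3]:3*0+1=1
[4] T[4,3]:3*1+3=6
Read S(4,3) = 6.

6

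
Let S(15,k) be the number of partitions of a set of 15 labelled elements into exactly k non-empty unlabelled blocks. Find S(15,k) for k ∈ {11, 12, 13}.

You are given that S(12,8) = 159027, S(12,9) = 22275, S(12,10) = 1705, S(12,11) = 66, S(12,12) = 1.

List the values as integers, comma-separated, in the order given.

1479478, 106470, 4550

r13: T_13,9=9×22275+159027=359502; T_13,10=10×1705+22275=39325; T_13,11=11×66+1705=2431; T_13,12=12×1+66=78; T_13,13=13×0+1=1
r14: T_14,10=10×39325+359502=752752; T_14,11=11×2431+39325=66066; T_14,12=12×78+2431=3367; T_14,13=13×1+78=91
r15: T_15,11=11×66066+752752=1479478; T_15,12=12×3367+66066=106470; T_15,13=13×91+3367=4550
Read S(15,11) = 1479478, S(15,12) = 106470, S(15,13) = 4550.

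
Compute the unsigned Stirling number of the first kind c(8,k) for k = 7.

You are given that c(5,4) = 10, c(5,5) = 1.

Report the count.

[6] T[6,5]:5*1+10=15 · T[6,6]:5*0+1=1
[7] T[7,6]:6*1+15=21 · T[7,7]:6*0+1=1
[8] T[8,7]:7*1+21=28
Read c(8,7) = 28.

28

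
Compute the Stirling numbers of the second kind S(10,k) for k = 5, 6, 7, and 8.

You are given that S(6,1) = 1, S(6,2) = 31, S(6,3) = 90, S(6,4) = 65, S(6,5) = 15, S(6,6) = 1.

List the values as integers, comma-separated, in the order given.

42525, 22827, 5880, 750

r7: T_7,2=2×31+1=63; T_7,3=3×90+31=301; T_7,4=4×65+90=350; T_7,5=5×15+65=140; T_7,6=6×1+15=21; T_7,7=7×0+1=1
r8: T_8,3=3×301+63=966; T_8,4=4×350+301=1701; T_8,5=5×140+350=1050; T_8,6=6×21+140=266; T_8,7=7×1+21=28; T_8,8=8×0+1=1
r9: T_9,4=4×1701+966=7770; T_9,5=5×1050+1701=6951; T_9,6=6×266+1050=2646; T_9,7=7×28+266=462; T_9,8=8×1+28=36
r10: T_10,5=5×6951+7770=42525; T_10,6=6×2646+6951=22827; T_10,7=7×462+2646=5880; T_10,8=8×36+462=750
Read S(10,5) = 42525, S(10,6) = 22827, S(10,7) = 5880, S(10,8) = 750.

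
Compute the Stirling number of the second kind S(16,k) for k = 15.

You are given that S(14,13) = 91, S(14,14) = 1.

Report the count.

120

i=15: T(15,14)=91+14·1=105 | T(15,15)=1+15·0=1
i=16: T(16,15)=105+15·1=120
Read S(16,15) = 120.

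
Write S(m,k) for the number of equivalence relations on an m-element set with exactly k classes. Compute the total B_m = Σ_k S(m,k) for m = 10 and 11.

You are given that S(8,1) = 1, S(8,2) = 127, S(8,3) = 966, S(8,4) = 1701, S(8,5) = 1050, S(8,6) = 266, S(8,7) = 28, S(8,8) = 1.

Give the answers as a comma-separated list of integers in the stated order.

115975, 678570

[9] T[9,1]:1*1+0=1 · T[9,2]:2*127+1=255 · T[9,3]:3*966+127=3025 · T[9,4]:4*1701+966=7770 · T[9,5]:5*1050+1701=6951 · T[9,6]:6*266+1050=2646 · T[9,7]:7*28+266=462 · T[9,8]:8*1+28=36 · T[9,9]:9*0+1=1
[10] T[10,1]:1*1+0=1 · T[10,2]:2*255+1=511 · T[10,3]:3*3025+255=9330 · T[10,4]:4*7770+3025=34105 · T[10,5]:5*6951+7770=42525 · T[10,6]:6*2646+6951=22827 · T[10,7]:7*462+2646=5880 · T[10,8]:8*36+462=750 · T[10,9]:9*1+36=45 · T[10,10]:10*0+1=1
[11] T[11,1]:1*1+0=1 · T[11,2]:2*511+1=1023 · T[11,3]:3*9330+511=28501 · T[11,4]:4*34105+9330=145750 · T[11,5]:5*42525+34105=246730 · T[11,6]:6*22827+42525=179487 · T[11,7]:7*5880+22827=63987 · T[11,8]:8*750+5880=11880 · T[11,9]:9*45+750=1155 · T[11,10]:10*1+45=55 · T[11,11]:11*0+1=1
B_10 = ΣS(10,k) = 1+511+9330+34105+42525+22827+5880+750+45+1 = 115975
B_11 = ΣS(11,k) = 1+1023+28501+145750+246730+179487+63987+11880+1155+55+1 = 678570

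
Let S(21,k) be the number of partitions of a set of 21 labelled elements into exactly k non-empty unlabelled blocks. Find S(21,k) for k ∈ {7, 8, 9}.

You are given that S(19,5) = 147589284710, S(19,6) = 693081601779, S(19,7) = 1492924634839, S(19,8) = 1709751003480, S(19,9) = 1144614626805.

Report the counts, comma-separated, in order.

r20: T_20,6=6×693081601779+147589284710=4306078895384; T_20,7=7×1492924634839+693081601779=11143554045652; T_20,8=8×1709751003480+1492924634839=15170932662679; T_20,9=9×1144614626805+1709751003480=12011282644725
r21: T_21,7=7×11143554045652+4306078895384=82310957214948; T_21,8=8×15170932662679+11143554045652=132511015347084; T_21,9=9×12011282644725+15170932662679=123272476465204
Read S(21,7) = 82310957214948, S(21,8) = 132511015347084, S(21,9) = 123272476465204.

82310957214948, 132511015347084, 123272476465204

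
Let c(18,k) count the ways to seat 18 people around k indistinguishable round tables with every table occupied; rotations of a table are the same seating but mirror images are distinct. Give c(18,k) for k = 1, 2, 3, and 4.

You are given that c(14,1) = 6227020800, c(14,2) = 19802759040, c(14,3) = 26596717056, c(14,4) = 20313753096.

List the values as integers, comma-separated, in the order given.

r15: T_15,1=14×6227020800+0=87178291200; T_15,2=14×19802759040+6227020800=283465647360; T_15,3=14×26596717056+19802759040=392156797824; T_15,4=14×20313753096+26596717056=310989260400
r16: T_16,1=15×87178291200+0=1307674368000; T_16,2=15×283465647360+87178291200=4339163001600; T_16,3=15×392156797824+283465647360=6165817614720; T_16,4=15×310989260400+392156797824=5056995703824
r17: T_17,1=16×1307674368000+0=20922789888000; T_17,2=16×4339163001600+1307674368000=70734282393600; T_17,3=16×6165817614720+4339163001600=102992244837120; T_17,4=16×5056995703824+6165817614720=87077748875904
r18: T_18,1=17×20922789888000+0=355687428096000; T_18,2=17×70734282393600+20922789888000=1223405590579200; T_18,3=17×102992244837120+70734282393600=1821602444624640; T_18,4=17×87077748875904+102992244837120=1583313975727488
Read c(18,1) = 355687428096000, c(18,2) = 1223405590579200, c(18,3) = 1821602444624640, c(18,4) = 1583313975727488.

355687428096000, 1223405590579200, 1821602444624640, 1583313975727488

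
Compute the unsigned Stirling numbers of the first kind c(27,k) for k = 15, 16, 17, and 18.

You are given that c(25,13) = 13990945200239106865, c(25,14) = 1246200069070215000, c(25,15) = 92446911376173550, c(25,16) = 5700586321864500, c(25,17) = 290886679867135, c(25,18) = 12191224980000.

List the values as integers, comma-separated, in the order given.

r26: T_26,14=25×1246200069070215000+13990945200239106865=45145946926994481865; T_26,15=25×92446911376173550+1246200069070215000=3557372853474553750; T_26,16=25×5700586321864500+92446911376173550=234961569422786050; T_26,17=25×290886679867135+5700586321864500=12972753318542875; T_26,18=25×12191224980000+290886679867135=595667304367135
r27: T_27,15=26×3557372853474553750+45145946926994481865=137637641117332879365; T_27,16=26×234961569422786050+3557372853474553750=9666373658466991050; T_27,17=26×12972753318542875+234961569422786050=572253155704900800; T_27,18=26×595667304367135+12972753318542875=28460103232088385
Read c(27,15) = 137637641117332879365, c(27,16) = 9666373658466991050, c(27,17) = 572253155704900800, c(27,18) = 28460103232088385.

137637641117332879365, 9666373658466991050, 572253155704900800, 28460103232088385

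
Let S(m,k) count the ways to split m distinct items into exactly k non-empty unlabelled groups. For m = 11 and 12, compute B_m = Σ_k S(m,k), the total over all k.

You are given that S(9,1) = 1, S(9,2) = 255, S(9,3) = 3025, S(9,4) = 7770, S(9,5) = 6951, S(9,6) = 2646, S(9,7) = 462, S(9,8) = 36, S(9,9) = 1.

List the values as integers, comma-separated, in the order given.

678570, 4213597

row 10: T[10][1]=1·1+0=1  T[10][2]=2·255+1=511  T[10][3]=3·3025+255=9330  T[10][4]=4·7770+3025=34105  T[10][5]=5·6951+7770=42525  T[10][6]=6·2646+6951=22827  T[10][7]=7·462+2646=5880  T[10][8]=8·36+462=750  T[10][9]=9·1+36=45  T[10][10]=10·0+1=1
row 11: T[11][1]=1·1+0=1  T[11][2]=2·511+1=1023  T[11][3]=3·9330+511=28501  T[11][4]=4·34105+9330=145750  T[11][5]=5·42525+34105=246730  T[11][6]=6·22827+42525=179487  T[11][7]=7·5880+22827=63987  T[11][8]=8·750+5880=11880  T[11][9]=9·45+750=1155  T[11][10]=10·1+45=55  T[11][11]=11·0+1=1
row 12: T[12][1]=1·1+0=1  T[12][2]=2·1023+1=2047  T[12][3]=3·28501+1023=86526  T[12][4]=4·145750+28501=611501  T[12][5]=5·246730+145750=1379400  T[12][6]=6·179487+246730=1323652  T[12][7]=7·63987+179487=627396  T[12][8]=8·11880+63987=159027  T[12][9]=9·1155+11880=22275  T[12][10]=10·55+1155=1705  T[12][11]=11·1+55=66  T[12][12]=12·0+1=1
B_11 = ΣS(11,k) = 1+1023+28501+145750+246730+179487+63987+11880+1155+55+1 = 678570
B_12 = ΣS(12,k) = 1+2047+86526+611501+1379400+1323652+627396+159027+22275+1705+66+1 = 4213597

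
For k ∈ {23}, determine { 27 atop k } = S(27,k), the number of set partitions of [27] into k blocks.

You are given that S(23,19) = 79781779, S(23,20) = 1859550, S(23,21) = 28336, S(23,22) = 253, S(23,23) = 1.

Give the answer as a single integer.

333832005

@24  (24,20):1859550·20+79781779→116972779, (24,21):28336·21+1859550→2454606, (24,22):253·22+28336→33902, (24,23):1·23+253→276
@25  (25,21):2454606·21+116972779→168519505, (25,22):33902·22+2454606→3200450, (25,23):276·23+33902→40250
@26  (26,22):3200450·22+168519505→238929405, (26,23):40250·23+3200450→4126200
@27  (27,23):4126200·23+238929405→333832005
Read S(27,23) = 333832005.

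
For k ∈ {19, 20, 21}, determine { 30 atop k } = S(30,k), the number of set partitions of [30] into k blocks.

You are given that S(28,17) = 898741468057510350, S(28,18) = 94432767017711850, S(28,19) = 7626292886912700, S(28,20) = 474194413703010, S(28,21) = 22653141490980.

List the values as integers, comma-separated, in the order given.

7145845579888333500, 581535955088511150, 37058299246258290

i=29: T(29,18)=898741468057510350+18·94432767017711850=2598531274376323650 | T(29,19)=94432767017711850+19·7626292886912700=239332331869053150 | T(29,20)=7626292886912700+20·474194413703010=17110181160972900 | T(29,21)=474194413703010+21·22653141490980=949910385013590
i=30: T(30,19)=2598531274376323650+19·239332331869053150=7145845579888333500 | T(30,20)=239332331869053150+20·17110181160972900=581535955088511150 | T(30,21)=17110181160972900+21·949910385013590=37058299246258290
Read S(30,19) = 7145845579888333500, S(30,20) = 581535955088511150, S(30,21) = 37058299246258290.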